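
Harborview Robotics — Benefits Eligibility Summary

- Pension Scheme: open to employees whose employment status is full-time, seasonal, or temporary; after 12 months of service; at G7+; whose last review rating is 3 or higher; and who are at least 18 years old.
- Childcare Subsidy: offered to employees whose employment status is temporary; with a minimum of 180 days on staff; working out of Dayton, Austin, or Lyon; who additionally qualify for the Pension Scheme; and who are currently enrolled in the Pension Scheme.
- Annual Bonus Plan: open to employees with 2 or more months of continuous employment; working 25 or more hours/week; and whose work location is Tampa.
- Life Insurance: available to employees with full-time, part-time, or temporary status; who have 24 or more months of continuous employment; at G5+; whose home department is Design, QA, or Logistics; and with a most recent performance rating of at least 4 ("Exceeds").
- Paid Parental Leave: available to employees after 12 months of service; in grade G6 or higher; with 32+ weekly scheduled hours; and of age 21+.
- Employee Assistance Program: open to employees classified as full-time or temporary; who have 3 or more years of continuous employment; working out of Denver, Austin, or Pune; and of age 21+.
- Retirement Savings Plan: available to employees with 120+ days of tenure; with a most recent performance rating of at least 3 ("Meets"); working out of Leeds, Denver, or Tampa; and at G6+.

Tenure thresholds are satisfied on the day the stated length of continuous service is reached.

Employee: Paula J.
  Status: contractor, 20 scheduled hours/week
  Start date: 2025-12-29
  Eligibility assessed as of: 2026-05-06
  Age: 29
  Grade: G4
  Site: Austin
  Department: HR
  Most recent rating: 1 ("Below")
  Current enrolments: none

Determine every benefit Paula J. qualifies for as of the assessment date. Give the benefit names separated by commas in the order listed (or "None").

Service from 2025-12-29 to 2026-05-06: 128 days.
Pension Scheme — status contractor ✗ (requires full-time, seasonal, or temporary) → not eligible.
Childcare Subsidy — status contractor ✗ (requires temporary) → not eligible.
Annual Bonus Plan — service 128 days ≥ 2 months (≈60 days) ✓; 20 hrs/wk < 25 ✗ → not eligible.
Life Insurance — status contractor ✗ (requires full-time, part-time, or temporary) → not eligible.
Paid Parental Leave — service 128 days < 12 months (≈360 days) ✗ → not eligible.
Employee Assistance Program — status contractor ✗ (requires full-time or temporary) → not eligible.
Retirement Savings Plan — service 128 days ≥ 120 days ✓; rating 1 < 3 ✗ → not eligible.

None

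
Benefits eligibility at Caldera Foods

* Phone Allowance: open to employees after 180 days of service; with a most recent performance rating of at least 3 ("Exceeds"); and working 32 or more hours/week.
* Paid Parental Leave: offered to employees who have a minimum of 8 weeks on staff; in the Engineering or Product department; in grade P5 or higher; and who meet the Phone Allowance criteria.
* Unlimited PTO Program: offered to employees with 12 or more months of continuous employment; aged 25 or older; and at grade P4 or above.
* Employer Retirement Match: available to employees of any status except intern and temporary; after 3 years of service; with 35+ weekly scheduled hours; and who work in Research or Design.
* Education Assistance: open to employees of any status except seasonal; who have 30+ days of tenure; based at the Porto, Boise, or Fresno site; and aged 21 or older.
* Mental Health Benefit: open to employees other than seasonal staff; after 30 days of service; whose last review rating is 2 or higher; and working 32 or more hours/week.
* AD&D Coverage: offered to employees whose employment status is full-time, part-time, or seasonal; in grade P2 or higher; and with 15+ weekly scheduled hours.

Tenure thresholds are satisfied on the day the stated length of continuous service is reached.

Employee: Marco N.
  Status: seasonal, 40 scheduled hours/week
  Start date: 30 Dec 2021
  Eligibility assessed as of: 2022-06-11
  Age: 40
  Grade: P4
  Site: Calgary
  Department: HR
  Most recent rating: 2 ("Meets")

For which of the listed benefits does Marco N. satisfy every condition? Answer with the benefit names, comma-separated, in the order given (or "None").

Service from 30 Dec 2021 to 2022-06-11: 163 days.
Phone Allowance — service 163 days < 180 days ✗ → not eligible.
Paid Parental Leave — service 163 days ≥ 8 weeks (≈56 days) ✓; dept HR ✗ → not eligible.
Unlimited PTO Program — service 163 days < 12 months (≈360 days) ✗ → not eligible.
Employer Retirement Match — status seasonal ✓ (not excluded); service 163 days < 3 years (≈1095 days) ✗ → not eligible.
Education Assistance — status seasonal ✗ (excluded) → not eligible.
Mental Health Benefit — status seasonal ✗ (excluded) → not eligible.
AD&D Coverage — status seasonal ✓; grade P4 ≥ P2 ✓; 40 hrs/wk ≥ 15 ✓ → eligible.

AD&D Coverage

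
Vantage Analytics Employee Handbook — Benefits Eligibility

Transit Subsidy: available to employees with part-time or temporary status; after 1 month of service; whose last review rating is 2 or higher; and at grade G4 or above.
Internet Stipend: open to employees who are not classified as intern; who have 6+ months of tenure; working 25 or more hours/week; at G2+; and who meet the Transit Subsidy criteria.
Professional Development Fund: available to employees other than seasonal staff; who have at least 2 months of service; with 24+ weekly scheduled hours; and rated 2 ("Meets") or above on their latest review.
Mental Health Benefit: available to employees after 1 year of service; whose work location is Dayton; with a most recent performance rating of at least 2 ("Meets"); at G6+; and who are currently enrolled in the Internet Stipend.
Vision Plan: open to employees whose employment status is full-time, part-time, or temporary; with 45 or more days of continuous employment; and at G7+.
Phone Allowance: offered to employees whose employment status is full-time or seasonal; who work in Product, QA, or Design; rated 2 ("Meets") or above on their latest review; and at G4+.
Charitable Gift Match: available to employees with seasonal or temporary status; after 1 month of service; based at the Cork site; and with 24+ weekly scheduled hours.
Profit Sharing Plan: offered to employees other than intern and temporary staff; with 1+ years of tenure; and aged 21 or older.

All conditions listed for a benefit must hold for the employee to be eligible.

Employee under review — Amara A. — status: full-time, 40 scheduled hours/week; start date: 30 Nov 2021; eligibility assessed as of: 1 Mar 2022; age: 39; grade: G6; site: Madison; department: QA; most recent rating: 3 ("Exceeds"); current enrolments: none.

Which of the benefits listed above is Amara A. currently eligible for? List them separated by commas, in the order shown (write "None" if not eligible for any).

Professional Development Fund, Phone Allowance

Service from 30 Nov 2021 to 1 Mar 2022: 91 days.
Transit Subsidy — status full-time ✗ (requires part-time or temporary) → not eligible.
Internet Stipend — status full-time ✓ (not excluded); service 91 days < 6 months (≈180 days) ✗ → not eligible.
Professional Development Fund — status full-time ✓ (not excluded); service 91 days ≥ 2 months (≈60 days) ✓; 40 hrs/wk ≥ 24 ✓; rating 3 ≥ 2 ✓ → eligible.
Mental Health Benefit — service 91 days < 1 year (≈365 days) ✗ → not eligible.
Vision Plan — status full-time ✓; service 91 days ≥ 45 days ✓; grade G6 < G7 ✗ → not eligible.
Phone Allowance — status full-time ✓; dept QA ✓; rating 3 ≥ 2 ✓; grade G6 ≥ G4 ✓ → eligible.
Charitable Gift Match — status full-time ✗ (requires seasonal or temporary) → not eligible.
Profit Sharing Plan — status full-time ✓ (not excluded); service 91 days < 1 year (≈365 days) ✗ → not eligible.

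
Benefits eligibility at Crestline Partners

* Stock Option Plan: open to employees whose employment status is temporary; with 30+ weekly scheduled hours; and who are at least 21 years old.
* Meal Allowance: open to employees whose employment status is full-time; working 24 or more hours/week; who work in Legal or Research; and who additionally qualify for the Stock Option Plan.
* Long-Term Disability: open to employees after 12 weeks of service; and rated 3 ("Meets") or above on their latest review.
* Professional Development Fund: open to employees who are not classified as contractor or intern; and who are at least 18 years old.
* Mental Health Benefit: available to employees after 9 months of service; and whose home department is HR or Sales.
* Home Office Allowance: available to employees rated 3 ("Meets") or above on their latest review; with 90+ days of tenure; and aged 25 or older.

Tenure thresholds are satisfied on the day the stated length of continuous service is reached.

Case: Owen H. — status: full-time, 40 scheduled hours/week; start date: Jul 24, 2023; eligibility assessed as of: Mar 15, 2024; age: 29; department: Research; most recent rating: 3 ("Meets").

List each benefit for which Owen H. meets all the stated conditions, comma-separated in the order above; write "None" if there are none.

Service from Jul 24, 2023 to Mar 15, 2024: 235 days.
Stock Option Plan — status full-time ✗ (requires temporary) → not eligible.
Meal Allowance — status full-time ✓; 40 hrs/wk ≥ 24 ✓; dept Research ✓; not eligible for Stock Option Plan ✗ → not eligible.
Long-Term Disability — service 235 days ≥ 12 weeks (≈84 days) ✓; rating 3 ≥ 3 ✓ → eligible.
Professional Development Fund — status full-time ✓ (not excluded); age 29 ≥ 18 ✓ → eligible.
Mental Health Benefit — service 235 days < 9 months (≈270 days) ✗ → not eligible.
Home Office Allowance — rating 3 ≥ 3 ✓; service 235 days ≥ 90 days ✓; age 29 ≥ 25 ✓ → eligible.

Long-Term Disability, Professional Development Fund, Home Office Allowance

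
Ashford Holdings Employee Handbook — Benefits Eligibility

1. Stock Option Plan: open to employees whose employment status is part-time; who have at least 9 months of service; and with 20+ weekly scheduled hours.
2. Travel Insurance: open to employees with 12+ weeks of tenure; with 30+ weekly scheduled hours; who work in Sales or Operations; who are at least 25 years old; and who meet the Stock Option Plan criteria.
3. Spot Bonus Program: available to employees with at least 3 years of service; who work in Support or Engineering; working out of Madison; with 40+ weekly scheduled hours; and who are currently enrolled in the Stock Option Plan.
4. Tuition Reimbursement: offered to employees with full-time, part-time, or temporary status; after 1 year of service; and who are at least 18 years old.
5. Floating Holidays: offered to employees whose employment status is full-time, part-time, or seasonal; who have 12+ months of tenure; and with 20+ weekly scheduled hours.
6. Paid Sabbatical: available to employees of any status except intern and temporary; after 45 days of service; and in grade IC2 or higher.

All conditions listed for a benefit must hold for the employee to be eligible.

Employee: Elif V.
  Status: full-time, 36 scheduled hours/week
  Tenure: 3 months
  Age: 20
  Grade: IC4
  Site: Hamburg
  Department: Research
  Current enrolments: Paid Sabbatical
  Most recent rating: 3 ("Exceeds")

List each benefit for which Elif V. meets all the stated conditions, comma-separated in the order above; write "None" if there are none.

Paid Sabbatical

Stock Option Plan — status full-time ✗ (requires part-time) → not eligible.
Travel Insurance — service 3 months ≥ 12 weeks (≈84 days) ✓; 36 hrs/wk ≥ 30 ✓; dept Research ✗ → not eligible.
Spot Bonus Program — service 3 months < 3 years (≈1095 days) ✗ → not eligible.
Tuition Reimbursement — status full-time ✓; service 3 months < 1 year (≈365 days) ✗ → not eligible.
Floating Holidays — status full-time ✓; service 3 months < 12 months ✗ → not eligible.
Paid Sabbatical — status full-time ✓ (not excluded); service 3 months ≥ 45 days ✓; grade IC4 ≥ IC2 ✓ → eligible.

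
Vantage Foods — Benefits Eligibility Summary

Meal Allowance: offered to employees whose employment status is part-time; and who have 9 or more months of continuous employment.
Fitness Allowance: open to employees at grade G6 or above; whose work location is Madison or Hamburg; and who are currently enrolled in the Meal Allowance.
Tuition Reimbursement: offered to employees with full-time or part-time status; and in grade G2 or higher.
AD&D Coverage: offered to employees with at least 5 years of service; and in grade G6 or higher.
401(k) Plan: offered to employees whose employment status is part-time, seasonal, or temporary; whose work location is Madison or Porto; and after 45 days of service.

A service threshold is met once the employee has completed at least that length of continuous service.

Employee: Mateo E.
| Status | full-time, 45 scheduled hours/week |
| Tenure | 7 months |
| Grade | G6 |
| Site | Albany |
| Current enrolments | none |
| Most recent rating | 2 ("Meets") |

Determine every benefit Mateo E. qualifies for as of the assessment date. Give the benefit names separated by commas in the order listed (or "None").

Meal Allowance — status full-time ✗ (requires part-time) → not eligible.
Fitness Allowance — grade G6 ≥ G6 ✓; site Albany ✗ (not Madison or Hamburg) → not eligible.
Tuition Reimbursement — status full-time ✓; grade G6 ≥ G2 ✓ → eligible.
AD&D Coverage — service 7 months < 5 years (≈1825 days) ✗ → not eligible.
401(k) Plan — status full-time ✗ (requires part-time, seasonal, or temporary) → not eligible.

Tuition Reimbursement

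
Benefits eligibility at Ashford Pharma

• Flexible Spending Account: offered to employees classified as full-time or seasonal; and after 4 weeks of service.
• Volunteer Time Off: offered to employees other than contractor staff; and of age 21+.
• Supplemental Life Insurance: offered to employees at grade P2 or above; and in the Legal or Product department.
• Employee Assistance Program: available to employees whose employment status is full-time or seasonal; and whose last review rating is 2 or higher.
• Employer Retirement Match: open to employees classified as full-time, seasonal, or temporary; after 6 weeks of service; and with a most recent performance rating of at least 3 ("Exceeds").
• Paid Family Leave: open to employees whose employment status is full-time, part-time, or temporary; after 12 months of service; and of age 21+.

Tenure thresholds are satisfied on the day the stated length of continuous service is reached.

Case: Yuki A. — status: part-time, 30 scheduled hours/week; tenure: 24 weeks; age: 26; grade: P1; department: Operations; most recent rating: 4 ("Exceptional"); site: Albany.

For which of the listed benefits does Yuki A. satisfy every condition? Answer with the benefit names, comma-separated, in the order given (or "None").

Volunteer Time Off

Flexible Spending Account — status part-time ✗ (requires full-time or seasonal) → not eligible.
Volunteer Time Off — status part-time ✓ (not excluded); age 26 ≥ 21 ✓ → eligible.
Supplemental Life Insurance — grade P1 < P2 ✗ → not eligible.
Employee Assistance Program — status part-time ✗ (requires full-time or seasonal) → not eligible.
Employer Retirement Match — status part-time ✗ (requires full-time, seasonal, or temporary) → not eligible.
Paid Family Leave — status part-time ✓; service 24 weeks < 12 months (≈360 days) ✗ → not eligible.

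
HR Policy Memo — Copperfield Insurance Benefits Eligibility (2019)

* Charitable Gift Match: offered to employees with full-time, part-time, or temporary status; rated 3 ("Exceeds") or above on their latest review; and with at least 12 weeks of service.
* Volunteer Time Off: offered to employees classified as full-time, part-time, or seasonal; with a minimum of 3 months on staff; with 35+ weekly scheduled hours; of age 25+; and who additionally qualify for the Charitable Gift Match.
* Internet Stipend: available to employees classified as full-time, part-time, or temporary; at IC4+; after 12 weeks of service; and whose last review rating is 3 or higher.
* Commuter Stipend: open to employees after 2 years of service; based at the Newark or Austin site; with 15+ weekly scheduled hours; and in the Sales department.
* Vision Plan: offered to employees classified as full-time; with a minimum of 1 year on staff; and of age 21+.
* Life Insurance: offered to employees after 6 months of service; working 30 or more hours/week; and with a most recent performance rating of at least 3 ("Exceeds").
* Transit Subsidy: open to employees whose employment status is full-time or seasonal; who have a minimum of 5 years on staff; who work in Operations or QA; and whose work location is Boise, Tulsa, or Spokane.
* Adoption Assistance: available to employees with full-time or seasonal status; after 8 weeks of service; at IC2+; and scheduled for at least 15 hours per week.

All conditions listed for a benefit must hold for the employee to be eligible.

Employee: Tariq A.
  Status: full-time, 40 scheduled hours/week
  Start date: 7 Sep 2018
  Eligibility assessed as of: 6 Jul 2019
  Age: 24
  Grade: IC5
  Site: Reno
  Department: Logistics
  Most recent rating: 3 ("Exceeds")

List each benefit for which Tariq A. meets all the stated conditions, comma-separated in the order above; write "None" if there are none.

Charitable Gift Match, Internet Stipend, Life Insurance, Adoption Assistance

Service from 7 Sep 2018 to 6 Jul 2019: 302 days.
Charitable Gift Match — status full-time ✓; rating 3 ≥ 3 ✓; service 302 days ≥ 12 weeks (≈84 days) ✓ → eligible.
Volunteer Time Off — status full-time ✓; service 302 days ≥ 3 months (≈90 days) ✓; 40 hrs/wk ≥ 35 ✓; age 24 < 25 ✗ → not eligible.
Internet Stipend — status full-time ✓; grade IC5 ≥ IC4 ✓; service 302 days ≥ 12 weeks (≈84 days) ✓; rating 3 ≥ 3 ✓ → eligible.
Commuter Stipend — service 302 days < 2 years (≈730 days) ✗ → not eligible.
Vision Plan — status full-time ✓; service 302 days < 1 year (≈365 days) ✗ → not eligible.
Life Insurance — service 302 days ≥ 6 months (≈180 days) ✓; 40 hrs/wk ≥ 30 ✓; rating 3 ≥ 3 ✓ → eligible.
Transit Subsidy — status full-time ✓; service 302 days < 5 years (≈1825 days) ✗ → not eligible.
Adoption Assistance — status full-time ✓; service 302 days ≥ 8 weeks (≈56 days) ✓; grade IC5 ≥ IC2 ✓; 40 hrs/wk ≥ 15 ✓ → eligible.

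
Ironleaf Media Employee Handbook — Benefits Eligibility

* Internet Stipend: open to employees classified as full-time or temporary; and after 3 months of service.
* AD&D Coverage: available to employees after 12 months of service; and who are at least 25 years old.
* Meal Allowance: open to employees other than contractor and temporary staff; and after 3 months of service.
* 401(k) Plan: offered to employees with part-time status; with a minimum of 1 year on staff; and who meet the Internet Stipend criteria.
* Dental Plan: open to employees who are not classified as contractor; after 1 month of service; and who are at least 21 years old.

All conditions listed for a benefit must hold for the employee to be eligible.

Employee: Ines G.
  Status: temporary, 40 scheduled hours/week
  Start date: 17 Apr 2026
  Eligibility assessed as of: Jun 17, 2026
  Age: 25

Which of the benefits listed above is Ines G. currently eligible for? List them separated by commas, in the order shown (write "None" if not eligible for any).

Service from 17 Apr 2026 to Jun 17, 2026: 61 days.
Internet Stipend — status temporary ✓; service 61 days < 3 months (≈90 days) ✗ → not eligible.
AD&D Coverage — service 61 days < 12 months (≈360 days) ✗ → not eligible.
Meal Allowance — status temporary ✗ (excluded) → not eligible.
401(k) Plan — status temporary ✗ (requires part-time) → not eligible.
Dental Plan — status temporary ✓ (not excluded); service 61 days ≥ 1 month (≈30 days) ✓; age 25 ≥ 21 ✓ → eligible.

Dental Plan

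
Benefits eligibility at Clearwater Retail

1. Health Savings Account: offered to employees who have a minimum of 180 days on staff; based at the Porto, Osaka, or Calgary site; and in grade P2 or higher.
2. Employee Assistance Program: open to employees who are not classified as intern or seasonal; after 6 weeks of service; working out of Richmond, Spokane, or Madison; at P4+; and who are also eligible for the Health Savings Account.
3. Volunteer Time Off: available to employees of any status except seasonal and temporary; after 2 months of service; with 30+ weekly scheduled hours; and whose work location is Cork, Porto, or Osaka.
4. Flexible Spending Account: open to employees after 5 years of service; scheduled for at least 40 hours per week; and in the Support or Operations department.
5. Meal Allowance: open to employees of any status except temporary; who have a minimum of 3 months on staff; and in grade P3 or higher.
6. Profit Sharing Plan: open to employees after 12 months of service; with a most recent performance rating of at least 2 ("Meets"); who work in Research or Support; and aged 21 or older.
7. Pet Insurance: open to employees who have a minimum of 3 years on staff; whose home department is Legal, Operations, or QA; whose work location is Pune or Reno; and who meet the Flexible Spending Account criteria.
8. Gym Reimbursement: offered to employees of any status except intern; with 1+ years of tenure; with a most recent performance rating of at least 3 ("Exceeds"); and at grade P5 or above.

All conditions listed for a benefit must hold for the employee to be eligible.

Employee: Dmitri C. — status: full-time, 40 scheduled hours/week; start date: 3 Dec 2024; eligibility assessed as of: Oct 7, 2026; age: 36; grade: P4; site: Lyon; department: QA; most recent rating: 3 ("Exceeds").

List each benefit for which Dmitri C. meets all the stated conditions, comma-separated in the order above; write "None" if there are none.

Service from 3 Dec 2024 to Oct 7, 2026: 673 days.
Health Savings Account — service 673 days ≥ 180 days ✓; site Lyon ✗ (not Porto, Osaka, or Calgary) → not eligible.
Employee Assistance Program — status full-time ✓ (not excluded); service 673 days ≥ 6 weeks (≈42 days) ✓; site Lyon ✗ (not Richmond, Spokane, or Madison) → not eligible.
Volunteer Time Off — status full-time ✓ (not excluded); service 673 days ≥ 2 months (≈60 days) ✓; 40 hrs/wk ≥ 30 ✓; site Lyon ✗ (not Cork, Porto, or Osaka) → not eligible.
Flexible Spending Account — service 673 days < 5 years (≈1825 days) ✗ → not eligible.
Meal Allowance — status full-time ✓ (not excluded); service 673 days ≥ 3 months (≈90 days) ✓; grade P4 ≥ P3 ✓ → eligible.
Profit Sharing Plan — service 673 days ≥ 12 months (≈360 days) ✓; rating 3 ≥ 2 ✓; dept QA ✗ → not eligible.
Pet Insurance — service 673 days < 3 years (≈1095 days) ✗ → not eligible.
Gym Reimbursement — status full-time ✓ (not excluded); service 673 days ≥ 1 year (≈365 days) ✓; rating 3 ≥ 3 ✓; grade P4 < P5 ✗ → not eligible.

Meal Allowance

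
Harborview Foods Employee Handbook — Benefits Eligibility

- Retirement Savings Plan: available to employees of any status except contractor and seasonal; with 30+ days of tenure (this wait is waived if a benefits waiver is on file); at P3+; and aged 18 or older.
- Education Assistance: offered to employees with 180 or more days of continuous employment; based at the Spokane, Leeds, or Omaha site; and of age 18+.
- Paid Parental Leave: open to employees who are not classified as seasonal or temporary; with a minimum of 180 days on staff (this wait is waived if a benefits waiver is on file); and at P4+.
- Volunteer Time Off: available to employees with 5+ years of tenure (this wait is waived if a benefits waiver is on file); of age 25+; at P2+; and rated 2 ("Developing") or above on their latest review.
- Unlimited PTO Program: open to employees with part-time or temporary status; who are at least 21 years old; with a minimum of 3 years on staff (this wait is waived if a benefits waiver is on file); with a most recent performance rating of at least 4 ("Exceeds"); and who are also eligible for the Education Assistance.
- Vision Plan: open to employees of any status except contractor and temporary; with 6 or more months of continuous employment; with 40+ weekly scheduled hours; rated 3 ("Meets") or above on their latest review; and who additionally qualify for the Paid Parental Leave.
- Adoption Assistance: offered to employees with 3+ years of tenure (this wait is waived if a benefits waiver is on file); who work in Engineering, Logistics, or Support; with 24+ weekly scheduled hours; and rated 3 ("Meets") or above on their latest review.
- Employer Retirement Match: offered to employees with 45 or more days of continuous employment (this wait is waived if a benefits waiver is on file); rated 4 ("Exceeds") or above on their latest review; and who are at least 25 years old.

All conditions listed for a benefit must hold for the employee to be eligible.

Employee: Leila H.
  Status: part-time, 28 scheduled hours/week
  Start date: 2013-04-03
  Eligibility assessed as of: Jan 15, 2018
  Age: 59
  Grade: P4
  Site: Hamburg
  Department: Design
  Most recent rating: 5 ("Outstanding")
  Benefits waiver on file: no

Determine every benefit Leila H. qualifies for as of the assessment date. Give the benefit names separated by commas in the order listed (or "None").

Retirement Savings Plan, Paid Parental Leave, Employer Retirement Match

Service from 2013-04-03 to Jan 15, 2018: 1748 days.
Retirement Savings Plan — status part-time ✓ (not excluded); no waiver, service 1748 days ≥ 30 days ✓; grade P4 ≥ P3 ✓; age 59 ≥ 18 ✓ → eligible.
Education Assistance — service 1748 days ≥ 180 days ✓; site Hamburg ✗ (not Spokane, Leeds, or Omaha) → not eligible.
Paid Parental Leave — status part-time ✓ (not excluded); no waiver, service 1748 days ≥ 180 days ✓; grade P4 ≥ P4 ✓ → eligible.
Volunteer Time Off — no waiver, service 1748 days < 5 years (≈1825 days) ✗ → not eligible.
Unlimited PTO Program — status part-time ✓; age 59 ≥ 21 ✓; no waiver, service 1748 days ≥ 3 years (≈1095 days) ✓; rating 5 ≥ 4 ✓; not eligible for Education Assistance ✗ → not eligible.
Vision Plan — status part-time ✓ (not excluded); service 1748 days ≥ 6 months (≈180 days) ✓; 28 hrs/wk < 40 ✗ → not eligible.
Adoption Assistance — no waiver, service 1748 days ≥ 3 years (≈1095 days) ✓; dept Design ✗ → not eligible.
Employer Retirement Match — no waiver, service 1748 days ≥ 45 days ✓; rating 5 ≥ 4 ✓; age 59 ≥ 25 ✓ → eligible.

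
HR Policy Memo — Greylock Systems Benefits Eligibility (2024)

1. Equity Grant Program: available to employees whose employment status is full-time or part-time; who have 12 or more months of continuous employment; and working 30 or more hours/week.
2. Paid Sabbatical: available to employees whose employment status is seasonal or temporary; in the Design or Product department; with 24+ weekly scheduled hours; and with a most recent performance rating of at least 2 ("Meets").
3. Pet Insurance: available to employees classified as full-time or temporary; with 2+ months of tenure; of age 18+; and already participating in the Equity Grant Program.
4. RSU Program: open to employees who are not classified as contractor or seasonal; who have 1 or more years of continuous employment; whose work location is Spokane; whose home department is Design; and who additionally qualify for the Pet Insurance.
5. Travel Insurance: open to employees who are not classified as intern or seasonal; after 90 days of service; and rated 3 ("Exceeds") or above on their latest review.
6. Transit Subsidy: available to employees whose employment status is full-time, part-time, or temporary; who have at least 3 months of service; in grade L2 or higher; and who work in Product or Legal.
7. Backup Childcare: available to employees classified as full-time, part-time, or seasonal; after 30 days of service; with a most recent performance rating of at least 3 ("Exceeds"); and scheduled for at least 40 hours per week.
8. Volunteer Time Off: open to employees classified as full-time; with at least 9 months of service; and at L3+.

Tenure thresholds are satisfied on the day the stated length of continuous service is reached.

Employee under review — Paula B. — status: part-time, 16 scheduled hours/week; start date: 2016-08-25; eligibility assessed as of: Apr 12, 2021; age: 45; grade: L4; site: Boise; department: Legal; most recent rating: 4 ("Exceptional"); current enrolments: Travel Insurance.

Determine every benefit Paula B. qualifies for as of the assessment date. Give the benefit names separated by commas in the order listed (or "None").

Service from 2016-08-25 to Apr 12, 2021: 1691 days.
Equity Grant Program — status part-time ✓; service 1691 days ≥ 12 months (≈360 days) ✓; 16 hrs/wk < 30 ✗ → not eligible.
Paid Sabbatical — status part-time ✗ (requires seasonal or temporary) → not eligible.
Pet Insurance — status part-time ✗ (requires full-time or temporary) → not eligible.
RSU Program — status part-time ✓ (not excluded); service 1691 days ≥ 1 year (≈365 days) ✓; site Boise ✗ (not Spokane) → not eligible.
Travel Insurance — status part-time ✓ (not excluded); service 1691 days ≥ 90 days ✓; rating 4 ≥ 3 ✓ → eligible.
Transit Subsidy — status part-time ✓; service 1691 days ≥ 3 months (≈90 days) ✓; grade L4 ≥ L2 ✓; dept Legal ✓ → eligible.
Backup Childcare — status part-time ✓; service 1691 days ≥ 30 days ✓; rating 4 ≥ 3 ✓; 16 hrs/wk < 40 ✗ → not eligible.
Volunteer Time Off — status part-time ✗ (requires full-time) → not eligible.

Travel Insurance, Transit Subsidy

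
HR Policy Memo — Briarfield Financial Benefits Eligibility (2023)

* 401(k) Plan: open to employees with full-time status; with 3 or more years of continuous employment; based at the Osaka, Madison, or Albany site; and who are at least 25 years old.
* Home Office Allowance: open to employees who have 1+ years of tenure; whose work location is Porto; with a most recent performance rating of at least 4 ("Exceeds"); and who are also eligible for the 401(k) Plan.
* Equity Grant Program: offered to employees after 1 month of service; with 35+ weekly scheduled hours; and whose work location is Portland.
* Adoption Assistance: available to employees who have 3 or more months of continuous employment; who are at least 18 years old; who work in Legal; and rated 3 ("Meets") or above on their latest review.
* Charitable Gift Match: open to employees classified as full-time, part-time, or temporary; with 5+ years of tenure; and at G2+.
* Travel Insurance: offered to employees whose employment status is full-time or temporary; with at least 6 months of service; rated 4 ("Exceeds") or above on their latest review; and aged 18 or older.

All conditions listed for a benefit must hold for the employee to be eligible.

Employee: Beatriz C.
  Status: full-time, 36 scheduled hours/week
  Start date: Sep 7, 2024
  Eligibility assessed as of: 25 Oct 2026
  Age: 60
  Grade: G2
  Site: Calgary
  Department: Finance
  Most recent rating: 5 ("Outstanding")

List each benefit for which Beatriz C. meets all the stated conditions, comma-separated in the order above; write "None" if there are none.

Service from Sep 7, 2024 to 25 Oct 2026: 778 days.
401(k) Plan — status full-time ✓; service 778 days < 3 years (≈1095 days) ✗ → not eligible.
Home Office Allowance — service 778 days ≥ 1 year (≈365 days) ✓; site Calgary ✗ (not Porto) → not eligible.
Equity Grant Program — service 778 days ≥ 1 month (≈30 days) ✓; 36 hrs/wk ≥ 35 ✓; site Calgary ✗ (not Portland) → not eligible.
Adoption Assistance — service 778 days ≥ 3 months (≈90 days) ✓; age 60 ≥ 18 ✓; dept Finance ✗ → not eligible.
Charitable Gift Match — status full-time ✓; service 778 days < 5 years (≈1825 days) ✗ → not eligible.
Travel Insurance — status full-time ✓; service 778 days ≥ 6 months (≈180 days) ✓; rating 5 ≥ 4 ✓; age 60 ≥ 18 ✓ → eligible.

Travel Insurance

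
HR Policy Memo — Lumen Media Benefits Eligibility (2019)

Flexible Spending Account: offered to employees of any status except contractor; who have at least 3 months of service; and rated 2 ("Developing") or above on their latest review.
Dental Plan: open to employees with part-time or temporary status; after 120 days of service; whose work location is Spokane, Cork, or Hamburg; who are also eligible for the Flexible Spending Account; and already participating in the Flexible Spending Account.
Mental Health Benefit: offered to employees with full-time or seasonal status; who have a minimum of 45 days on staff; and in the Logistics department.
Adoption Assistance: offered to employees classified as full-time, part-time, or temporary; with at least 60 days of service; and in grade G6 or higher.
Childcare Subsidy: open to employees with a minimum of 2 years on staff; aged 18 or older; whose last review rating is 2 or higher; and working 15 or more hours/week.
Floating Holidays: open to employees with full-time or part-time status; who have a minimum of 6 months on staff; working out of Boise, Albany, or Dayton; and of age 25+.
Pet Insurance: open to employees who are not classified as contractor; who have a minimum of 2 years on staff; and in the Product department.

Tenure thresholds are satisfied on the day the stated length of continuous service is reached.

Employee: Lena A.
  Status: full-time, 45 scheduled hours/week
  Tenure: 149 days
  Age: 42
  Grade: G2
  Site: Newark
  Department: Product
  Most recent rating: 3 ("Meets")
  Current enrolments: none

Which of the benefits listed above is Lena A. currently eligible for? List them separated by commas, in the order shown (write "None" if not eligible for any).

Flexible Spending Account — status full-time ✓ (not excluded); service 149 days ≥ 3 months (≈90 days) ✓; rating 3 ≥ 2 ✓ → eligible.
Dental Plan — status full-time ✗ (requires part-time or temporary) → not eligible.
Mental Health Benefit — status full-time ✓; service 149 days ≥ 45 days ✓; dept Product ✗ → not eligible.
Adoption Assistance — status full-time ✓; service 149 days ≥ 60 days ✓; grade G2 < G6 ✗ → not eligible.
Childcare Subsidy — service 149 days < 2 years (≈730 days) ✗ → not eligible.
Floating Holidays — status full-time ✓; service 149 days < 6 months (≈180 days) ✗ → not eligible.
Pet Insurance — status full-time ✓ (not excluded); service 149 days < 2 years (≈730 days) ✗ → not eligible.

Flexible Spending Account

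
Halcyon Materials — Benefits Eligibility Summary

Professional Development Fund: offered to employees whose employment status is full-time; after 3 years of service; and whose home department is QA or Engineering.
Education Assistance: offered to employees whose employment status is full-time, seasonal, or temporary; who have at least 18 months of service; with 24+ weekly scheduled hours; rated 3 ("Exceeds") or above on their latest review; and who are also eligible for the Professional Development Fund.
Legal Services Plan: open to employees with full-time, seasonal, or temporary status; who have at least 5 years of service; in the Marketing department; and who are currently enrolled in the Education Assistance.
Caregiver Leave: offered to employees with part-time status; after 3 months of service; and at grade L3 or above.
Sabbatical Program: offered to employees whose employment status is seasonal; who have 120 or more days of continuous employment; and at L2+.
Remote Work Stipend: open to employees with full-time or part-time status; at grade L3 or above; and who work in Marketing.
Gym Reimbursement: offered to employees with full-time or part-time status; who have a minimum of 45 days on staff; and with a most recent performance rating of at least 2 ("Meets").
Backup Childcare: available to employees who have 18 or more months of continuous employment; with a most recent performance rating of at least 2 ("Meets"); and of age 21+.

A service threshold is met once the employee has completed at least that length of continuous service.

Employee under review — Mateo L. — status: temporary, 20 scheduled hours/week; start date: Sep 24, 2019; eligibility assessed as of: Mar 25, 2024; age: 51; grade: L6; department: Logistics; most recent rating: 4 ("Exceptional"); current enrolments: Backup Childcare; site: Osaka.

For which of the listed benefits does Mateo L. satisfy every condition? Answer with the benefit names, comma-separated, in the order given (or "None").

Backup Childcare

Service from Sep 24, 2019 to Mar 25, 2024: 1644 days.
Professional Development Fund — status temporary ✗ (requires full-time) → not eligible.
Education Assistance — status temporary ✓; service 1644 days ≥ 18 months (≈540 days) ✓; 20 hrs/wk < 24 ✗ → not eligible.
Legal Services Plan — status temporary ✓; service 1644 days < 5 years (≈1825 days) ✗ → not eligible.
Caregiver Leave — status temporary ✗ (requires part-time) → not eligible.
Sabbatical Program — status temporary ✗ (requires seasonal) → not eligible.
Remote Work Stipend — status temporary ✗ (requires full-time or part-time) → not eligible.
Gym Reimbursement — status temporary ✗ (requires full-time or part-time) → not eligible.
Backup Childcare — service 1644 days ≥ 18 months (≈540 days) ✓; rating 4 ≥ 2 ✓; age 51 ≥ 21 ✓ → eligible.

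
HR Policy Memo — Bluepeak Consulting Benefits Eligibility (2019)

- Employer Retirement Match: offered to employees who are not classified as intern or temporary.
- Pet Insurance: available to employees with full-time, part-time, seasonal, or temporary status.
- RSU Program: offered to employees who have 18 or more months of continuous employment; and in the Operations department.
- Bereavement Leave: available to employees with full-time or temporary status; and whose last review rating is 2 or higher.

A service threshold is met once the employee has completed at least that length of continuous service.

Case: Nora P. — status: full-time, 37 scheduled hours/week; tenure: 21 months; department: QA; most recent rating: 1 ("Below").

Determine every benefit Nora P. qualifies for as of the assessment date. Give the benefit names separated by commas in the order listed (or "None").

Employer Retirement Match, Pet Insurance

Employer Retirement Match — status full-time ✓ (not excluded) → eligible.
Pet Insurance — status full-time ✓ → eligible.
RSU Program — service 21 months ≥ 18 months ✓; dept QA ✗ → not eligible.
Bereavement Leave — status full-time ✓; rating 1 < 2 ✗ → not eligible.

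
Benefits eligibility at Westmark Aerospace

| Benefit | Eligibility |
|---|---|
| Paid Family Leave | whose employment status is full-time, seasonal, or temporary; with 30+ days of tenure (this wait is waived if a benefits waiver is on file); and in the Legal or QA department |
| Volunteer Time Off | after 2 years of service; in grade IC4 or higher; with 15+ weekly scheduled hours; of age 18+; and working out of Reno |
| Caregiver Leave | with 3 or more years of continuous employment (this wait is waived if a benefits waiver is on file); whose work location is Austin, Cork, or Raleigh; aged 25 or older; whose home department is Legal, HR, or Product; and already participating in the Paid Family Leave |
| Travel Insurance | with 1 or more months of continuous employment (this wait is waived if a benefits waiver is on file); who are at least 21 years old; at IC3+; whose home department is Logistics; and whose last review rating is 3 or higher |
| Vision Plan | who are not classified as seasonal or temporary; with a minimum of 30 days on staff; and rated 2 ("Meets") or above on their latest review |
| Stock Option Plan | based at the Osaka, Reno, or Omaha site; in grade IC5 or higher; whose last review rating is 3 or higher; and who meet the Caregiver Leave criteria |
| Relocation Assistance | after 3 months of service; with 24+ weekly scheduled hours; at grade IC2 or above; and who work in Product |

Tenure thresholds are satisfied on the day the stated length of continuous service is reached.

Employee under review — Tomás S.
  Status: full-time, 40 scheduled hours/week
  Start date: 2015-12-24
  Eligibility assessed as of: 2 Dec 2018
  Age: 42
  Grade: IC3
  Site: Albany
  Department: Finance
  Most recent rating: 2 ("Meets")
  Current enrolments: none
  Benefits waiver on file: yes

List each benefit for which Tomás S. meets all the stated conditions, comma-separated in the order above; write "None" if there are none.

Vision Plan

Service from 2015-12-24 to 2 Dec 2018: 1074 days.
Paid Family Leave — status full-time ✓; benefits waiver on file ✓; dept Finance ✗ → not eligible.
Volunteer Time Off — service 1074 days ≥ 2 years (≈730 days) ✓; grade IC3 < IC4 ✗ → not eligible.
Caregiver Leave — benefits waiver on file ✓; site Albany ✗ (not Austin, Cork, or Raleigh) → not eligible.
Travel Insurance — benefits waiver on file ✓; age 42 ≥ 21 ✓; grade IC3 ≥ IC3 ✓; dept Finance ✗ → not eligible.
Vision Plan — status full-time ✓ (not excluded); service 1074 days ≥ 30 days ✓; rating 2 ≥ 2 ✓ → eligible.
Stock Option Plan — site Albany ✗ (not Osaka, Reno, or Omaha) → not eligible.
Relocation Assistance — service 1074 days ≥ 3 months (≈90 days) ✓; 40 hrs/wk ≥ 24 ✓; grade IC3 ≥ IC2 ✓; dept Finance ✗ → not eligible.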